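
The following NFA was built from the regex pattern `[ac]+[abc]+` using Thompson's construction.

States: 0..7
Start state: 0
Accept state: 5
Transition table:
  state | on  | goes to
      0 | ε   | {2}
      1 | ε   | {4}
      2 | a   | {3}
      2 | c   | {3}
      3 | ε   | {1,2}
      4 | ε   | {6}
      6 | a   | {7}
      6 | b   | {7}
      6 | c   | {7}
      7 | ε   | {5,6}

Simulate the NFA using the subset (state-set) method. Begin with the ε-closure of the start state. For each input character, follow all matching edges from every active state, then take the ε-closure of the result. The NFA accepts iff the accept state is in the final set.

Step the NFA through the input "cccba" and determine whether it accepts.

initial (ε-close {0}): {0,2}
'c' @ 1: {1,2,3,4,6}
'c' @ 2: {1,2,3,4,5,6,7}  [accepting]
'c' @ 3: {1,2,3,4,5,6,7}  [accepting]
'b' @ 4: {5,6,7}  [accepting]
'a' @ 5: {5,6,7}  [accepting]
after full input: {5,6,7}  (accept=5 in)

Answer: ACCEPT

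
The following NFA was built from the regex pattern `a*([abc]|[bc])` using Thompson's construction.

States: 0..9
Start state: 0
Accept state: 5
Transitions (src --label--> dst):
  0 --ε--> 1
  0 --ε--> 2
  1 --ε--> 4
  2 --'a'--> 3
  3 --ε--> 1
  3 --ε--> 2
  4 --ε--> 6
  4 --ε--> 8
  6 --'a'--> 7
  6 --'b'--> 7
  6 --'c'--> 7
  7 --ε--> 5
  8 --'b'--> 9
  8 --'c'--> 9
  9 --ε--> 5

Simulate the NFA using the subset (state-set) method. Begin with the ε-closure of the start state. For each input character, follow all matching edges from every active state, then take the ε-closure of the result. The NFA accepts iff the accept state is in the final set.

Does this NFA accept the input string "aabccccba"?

S₀ = ε-closure({0}) = {0,1,2,4,6,8}
'a' @ 1: {1,2,3,4,5,6,7,8}  [accepting]
'a' @ 2: {1,2,3,4,5,6,7,8}  [accepting]
'b' @ 3: {5,7,9}  [accepting]
'c' @ 4: {}  — dead — no transitions
rest 'cccba' ignored (set empty)
after full input: {}  (accept=5 not in)

Answer: REJECT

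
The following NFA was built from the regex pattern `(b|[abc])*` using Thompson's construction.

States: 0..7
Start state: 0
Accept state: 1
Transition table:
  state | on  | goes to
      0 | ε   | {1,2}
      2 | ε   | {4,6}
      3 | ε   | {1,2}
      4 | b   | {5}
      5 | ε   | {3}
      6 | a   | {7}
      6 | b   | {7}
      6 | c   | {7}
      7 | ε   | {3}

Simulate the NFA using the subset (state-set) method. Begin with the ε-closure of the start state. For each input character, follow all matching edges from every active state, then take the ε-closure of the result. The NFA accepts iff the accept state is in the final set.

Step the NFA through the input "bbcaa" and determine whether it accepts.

Answer: ACCEPT

Steps:
initial (ε-close {0}): {0,1,2,4,6}
'b' @ 1: {1,2,3,4,5,6,7}  [accepting]
'b' @ 2: {1,2,3,4,5,6,7}  [accepting]
'c' @ 3: {1,2,3,4,6,7}  [accepting]
'a' @ 4: {1,2,3,4,6,7}  [accepting]
'a' @ 5: {1,2,3,4,6,7}  [accepting]
final: {1,2,3,4,6,7}; accept 1 in set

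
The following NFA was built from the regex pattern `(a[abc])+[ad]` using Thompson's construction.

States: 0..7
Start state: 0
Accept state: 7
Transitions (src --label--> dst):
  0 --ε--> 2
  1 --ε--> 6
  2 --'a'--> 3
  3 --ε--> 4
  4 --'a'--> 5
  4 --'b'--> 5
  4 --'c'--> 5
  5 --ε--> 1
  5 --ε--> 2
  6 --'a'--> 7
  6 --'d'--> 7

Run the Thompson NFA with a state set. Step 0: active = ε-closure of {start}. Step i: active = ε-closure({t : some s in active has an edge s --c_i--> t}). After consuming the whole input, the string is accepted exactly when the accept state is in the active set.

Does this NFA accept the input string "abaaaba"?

initial (ε-close {0}): {0,2}
'a' @ 1: {3,4}
'b' @ 2: {1,2,5,6}
'a' @ 3: {3,4,7}  (accept∈set)
'a' @ 4: {1,2,5,6}
'a' @ 5: {3,4,7}  (accept∈set)
'b' @ 6: {1,2,5,6}
'a' @ 7: {3,4,7}  (accept∈set)
after full input: {3,4,7}  (accept=7 in)

Answer: ACCEPT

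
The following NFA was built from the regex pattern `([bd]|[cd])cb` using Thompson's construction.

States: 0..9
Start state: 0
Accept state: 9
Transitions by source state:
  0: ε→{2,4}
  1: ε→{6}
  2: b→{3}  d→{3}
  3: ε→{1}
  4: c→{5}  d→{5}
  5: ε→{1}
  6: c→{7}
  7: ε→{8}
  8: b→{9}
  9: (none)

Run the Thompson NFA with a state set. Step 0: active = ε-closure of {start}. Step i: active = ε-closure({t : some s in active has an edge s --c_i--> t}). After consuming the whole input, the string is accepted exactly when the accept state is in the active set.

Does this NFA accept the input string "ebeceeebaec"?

initial (ε-close {0}): {0,2,4}
'e' @ 1: {}  — no active states
rest 'beceeebaec' ignored (set empty)
end set {} — state 9 not in

Answer: REJECT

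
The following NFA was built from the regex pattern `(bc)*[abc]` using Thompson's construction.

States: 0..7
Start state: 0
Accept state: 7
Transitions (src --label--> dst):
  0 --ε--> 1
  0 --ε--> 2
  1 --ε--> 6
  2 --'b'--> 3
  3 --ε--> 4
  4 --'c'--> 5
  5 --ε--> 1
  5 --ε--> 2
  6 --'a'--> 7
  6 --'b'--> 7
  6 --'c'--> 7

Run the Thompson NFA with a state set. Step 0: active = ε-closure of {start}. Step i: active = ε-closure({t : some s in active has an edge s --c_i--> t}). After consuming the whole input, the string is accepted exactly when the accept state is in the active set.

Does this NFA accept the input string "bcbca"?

Answer: ACCEPT

Steps:
S₀ = ε-closure({0}) = {0,1,2,6}
'b' @ 1: {3,4,7}  ✓accept
'c' @ 2: {1,2,5,6}
'b' @ 3: {3,4,7}  ✓accept
'c' @ 4: {1,2,5,6}
'a' @ 5: {7}  ✓accept
after full input: {7}  (accept=7 in)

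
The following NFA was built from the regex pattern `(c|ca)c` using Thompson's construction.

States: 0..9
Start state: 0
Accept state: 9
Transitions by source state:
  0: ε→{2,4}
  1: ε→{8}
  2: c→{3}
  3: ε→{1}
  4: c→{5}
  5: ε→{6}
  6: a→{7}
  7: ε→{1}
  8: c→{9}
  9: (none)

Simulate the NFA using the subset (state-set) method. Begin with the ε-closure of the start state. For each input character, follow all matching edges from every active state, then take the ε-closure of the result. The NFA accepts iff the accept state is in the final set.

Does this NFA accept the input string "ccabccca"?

start: ε-closure({0}) = {0,2,4}
'c' @ 1: {1,3,5,6,8}
'c' @ 2: {9}  ✓accept
'a' @ 3: {}  — no active states
rest 'bccca' ignored (set empty)
end set {} — state 9 not in

Answer: REJECT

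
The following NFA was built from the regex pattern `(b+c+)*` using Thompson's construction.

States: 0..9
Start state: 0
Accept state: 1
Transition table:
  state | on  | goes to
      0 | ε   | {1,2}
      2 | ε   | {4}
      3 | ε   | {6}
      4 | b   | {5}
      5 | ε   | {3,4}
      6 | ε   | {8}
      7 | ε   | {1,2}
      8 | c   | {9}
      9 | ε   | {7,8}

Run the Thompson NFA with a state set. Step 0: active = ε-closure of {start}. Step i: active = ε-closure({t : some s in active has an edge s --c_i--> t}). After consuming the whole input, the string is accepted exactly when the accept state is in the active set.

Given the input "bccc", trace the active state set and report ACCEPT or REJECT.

Answer: ACCEPT

Steps:
S₀ = ε-closure({0}) = {0,1,2,4}
'b' @ 1: {3,4,5,6,8}
'c' @ 2: {1,2,4,7,8,9}  [accepting]
'c' @ 3: {1,2,4,7,8,9}  [accepting]
'c' @ 4: {1,2,4,7,8,9}  [accepting]
after full input: {1,2,4,7,8,9}  (accept=1 in)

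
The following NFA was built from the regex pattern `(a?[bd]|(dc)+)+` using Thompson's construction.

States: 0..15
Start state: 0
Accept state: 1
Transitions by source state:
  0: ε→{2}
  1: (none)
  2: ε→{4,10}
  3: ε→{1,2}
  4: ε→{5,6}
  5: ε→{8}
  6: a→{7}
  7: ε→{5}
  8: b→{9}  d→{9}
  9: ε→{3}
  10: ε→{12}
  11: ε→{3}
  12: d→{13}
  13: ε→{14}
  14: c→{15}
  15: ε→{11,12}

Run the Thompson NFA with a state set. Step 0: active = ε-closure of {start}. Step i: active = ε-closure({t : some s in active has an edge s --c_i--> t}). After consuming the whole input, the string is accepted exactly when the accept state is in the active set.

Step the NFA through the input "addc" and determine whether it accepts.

Answer: ACCEPT

Derivation:
initial (ε-close {0}): {0,2,4,5,6,8,10,12}
'a' @ 1: {5,7,8}
'd' @ 2: {1,2,3,4,5,6,8,9,10,12}  ✓accept
'd' @ 3: {1,2,3,4,5,6,8,9,10,12,13,14}  ✓accept
'c' @ 4: {1,2,3,4,5,6,8,10,11,12,15}  ✓accept
final: {1,2,3,4,5,6,8,10,11,12,15}; accept 1 in set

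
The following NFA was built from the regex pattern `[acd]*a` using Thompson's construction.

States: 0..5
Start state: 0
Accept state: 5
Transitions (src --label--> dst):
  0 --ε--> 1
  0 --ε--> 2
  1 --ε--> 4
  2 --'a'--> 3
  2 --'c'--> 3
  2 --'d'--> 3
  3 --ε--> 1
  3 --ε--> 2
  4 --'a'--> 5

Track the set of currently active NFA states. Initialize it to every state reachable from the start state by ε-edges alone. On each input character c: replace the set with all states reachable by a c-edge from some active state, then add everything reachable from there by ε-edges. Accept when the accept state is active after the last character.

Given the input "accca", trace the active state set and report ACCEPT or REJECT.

initial (ε-close {0}): {0,1,2,4}
'a' @ 1: {1,2,3,4,5}  [accepting]
'c' @ 2: {1,2,3,4}
'c' @ 3: {1,2,3,4}
'c' @ 4: {1,2,3,4}
'a' @ 5: {1,2,3,4,5}  [accepting]
final: {1,2,3,4,5}; accept 5 in set

Answer: ACCEPT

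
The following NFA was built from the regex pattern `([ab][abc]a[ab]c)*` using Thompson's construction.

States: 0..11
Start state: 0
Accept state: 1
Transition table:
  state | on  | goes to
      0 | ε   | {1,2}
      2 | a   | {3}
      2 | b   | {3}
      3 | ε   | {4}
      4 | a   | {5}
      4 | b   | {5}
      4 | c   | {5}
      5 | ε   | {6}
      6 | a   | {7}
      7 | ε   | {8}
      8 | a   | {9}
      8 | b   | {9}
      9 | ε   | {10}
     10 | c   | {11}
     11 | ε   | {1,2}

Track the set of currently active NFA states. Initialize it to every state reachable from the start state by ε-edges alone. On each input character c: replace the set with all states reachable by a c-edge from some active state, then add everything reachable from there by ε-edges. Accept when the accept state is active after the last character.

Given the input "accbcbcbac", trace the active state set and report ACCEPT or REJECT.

Answer: REJECT

Derivation:
start: ε-closure({0}) = {0,1,2}
'a' @ 1: {3,4}
'c' @ 2: {5,6}
'c' @ 3: {}  — dead — no transitions
rest 'bcbcbac' ignored (set empty)
end set {} — state 1 not in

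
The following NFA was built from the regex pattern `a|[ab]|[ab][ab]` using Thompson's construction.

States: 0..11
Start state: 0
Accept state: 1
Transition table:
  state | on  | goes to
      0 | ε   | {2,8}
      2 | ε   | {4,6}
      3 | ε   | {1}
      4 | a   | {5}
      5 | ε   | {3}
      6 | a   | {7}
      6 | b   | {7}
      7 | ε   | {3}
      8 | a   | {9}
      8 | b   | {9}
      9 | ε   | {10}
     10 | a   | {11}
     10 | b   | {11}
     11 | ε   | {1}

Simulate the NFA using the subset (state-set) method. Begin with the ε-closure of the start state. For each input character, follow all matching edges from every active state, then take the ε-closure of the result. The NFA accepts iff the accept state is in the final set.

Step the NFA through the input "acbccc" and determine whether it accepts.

Answer: REJECT

Derivation:
initial (ε-close {0}): {0,2,4,6,8}
'a' @ 1: {1,3,5,7,9,10}  [accepting]
'c' @ 2: {}  — dead — no transitions
rest 'bccc' ignored (set empty)
after full input: {}  (accept=1 not in)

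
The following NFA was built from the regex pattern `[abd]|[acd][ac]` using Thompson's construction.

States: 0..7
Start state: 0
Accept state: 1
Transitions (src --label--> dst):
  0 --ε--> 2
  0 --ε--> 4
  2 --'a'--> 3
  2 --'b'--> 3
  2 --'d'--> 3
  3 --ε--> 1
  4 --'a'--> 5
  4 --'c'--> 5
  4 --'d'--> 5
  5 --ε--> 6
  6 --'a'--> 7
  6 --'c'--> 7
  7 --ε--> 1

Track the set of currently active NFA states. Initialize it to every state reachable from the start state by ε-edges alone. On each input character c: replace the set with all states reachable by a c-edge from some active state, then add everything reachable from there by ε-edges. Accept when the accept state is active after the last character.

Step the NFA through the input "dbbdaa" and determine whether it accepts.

Answer: REJECT

Trace:
S₀ = ε-closure({0}) = {0,2,4}
'd' @ 1: {1,3,5,6}  ✓accept
'b' @ 2: {}  — state set empty
rest 'bdaa' ignored (set empty)
final: {}; accept 1 not in set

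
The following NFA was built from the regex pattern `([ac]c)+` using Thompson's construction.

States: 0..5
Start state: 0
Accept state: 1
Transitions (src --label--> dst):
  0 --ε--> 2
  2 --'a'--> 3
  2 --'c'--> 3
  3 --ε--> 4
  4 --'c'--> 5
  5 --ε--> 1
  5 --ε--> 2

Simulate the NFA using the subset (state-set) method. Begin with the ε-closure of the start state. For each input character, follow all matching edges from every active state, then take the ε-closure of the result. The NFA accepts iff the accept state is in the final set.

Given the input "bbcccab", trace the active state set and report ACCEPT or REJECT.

initial (ε-close {0}): {0,2}
'b' @ 1: {}  — state set empty
rest 'bcccab' ignored (set empty)
final: {}; accept 1 not in set

Answer: REJECT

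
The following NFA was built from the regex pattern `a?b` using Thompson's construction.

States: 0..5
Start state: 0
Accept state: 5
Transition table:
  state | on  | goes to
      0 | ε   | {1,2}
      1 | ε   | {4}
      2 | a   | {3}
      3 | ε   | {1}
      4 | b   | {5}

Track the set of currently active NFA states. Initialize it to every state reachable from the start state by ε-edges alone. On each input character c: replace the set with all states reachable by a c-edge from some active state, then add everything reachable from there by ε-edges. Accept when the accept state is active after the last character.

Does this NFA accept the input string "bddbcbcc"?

Answer: REJECT

Trace:
S₀ = ε-closure({0}) = {0,1,2,4}
'b' @ 1: {5}  ✓accept
'd' @ 2: {}  — no active states
rest 'dbcbcc' ignored (set empty)
end set {} — state 5 not in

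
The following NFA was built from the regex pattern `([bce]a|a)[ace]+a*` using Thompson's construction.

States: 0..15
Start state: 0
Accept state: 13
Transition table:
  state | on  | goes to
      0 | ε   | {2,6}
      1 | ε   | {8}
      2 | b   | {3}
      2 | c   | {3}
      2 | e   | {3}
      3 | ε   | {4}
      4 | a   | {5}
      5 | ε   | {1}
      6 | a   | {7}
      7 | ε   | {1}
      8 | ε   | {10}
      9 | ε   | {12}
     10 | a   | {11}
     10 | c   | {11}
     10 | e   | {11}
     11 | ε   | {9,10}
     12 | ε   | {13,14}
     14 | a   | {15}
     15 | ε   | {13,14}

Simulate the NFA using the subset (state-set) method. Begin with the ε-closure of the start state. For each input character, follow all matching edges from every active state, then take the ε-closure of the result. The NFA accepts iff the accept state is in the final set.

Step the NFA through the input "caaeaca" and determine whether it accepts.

Answer: ACCEPT

Steps:
start: ε-closure({0}) = {0,2,6}
'c' @ 1: {3,4}
'a' @ 2: {1,5,8,10}
'a' @ 3: {9,10,11,12,13,14}  [accepting]
'e' @ 4: {9,10,11,12,13,14}  [accepting]
'a' @ 5: {9,10,11,12,13,14,15}  [accepting]
'c' @ 6: {9,10,11,12,13,14}  [accepting]
'a' @ 7: {9,10,11,12,13,14,15}  [accepting]
end set {9,10,11,12,13,14,15} — state 13 in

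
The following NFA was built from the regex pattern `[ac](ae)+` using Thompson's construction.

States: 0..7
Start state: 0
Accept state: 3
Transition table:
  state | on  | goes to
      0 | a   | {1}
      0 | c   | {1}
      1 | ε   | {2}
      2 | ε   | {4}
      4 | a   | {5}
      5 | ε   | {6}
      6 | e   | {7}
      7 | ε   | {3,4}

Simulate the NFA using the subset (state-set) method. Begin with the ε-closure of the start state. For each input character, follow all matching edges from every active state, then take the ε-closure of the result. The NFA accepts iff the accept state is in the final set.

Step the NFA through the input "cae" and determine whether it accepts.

Answer: ACCEPT

Trace:
S₀ = ε-closure({0}) = {0}
'c' @ 1: {1,2,4}
'a' @ 2: {5,6}
'e' @ 3: {3,4,7}  ✓accept
after full input: {3,4,7}  (accept=3 in)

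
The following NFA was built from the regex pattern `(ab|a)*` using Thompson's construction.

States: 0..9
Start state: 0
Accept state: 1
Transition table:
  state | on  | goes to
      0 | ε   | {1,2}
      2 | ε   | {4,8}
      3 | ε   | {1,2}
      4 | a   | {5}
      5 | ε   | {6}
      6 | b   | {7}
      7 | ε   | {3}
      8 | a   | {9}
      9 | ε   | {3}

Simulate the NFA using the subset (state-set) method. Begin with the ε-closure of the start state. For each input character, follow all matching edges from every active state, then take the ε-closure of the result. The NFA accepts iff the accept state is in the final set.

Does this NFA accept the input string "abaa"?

Answer: ACCEPT

Steps:
initial (ε-close {0}): {0,1,2,4,8}
'a' @ 1: {1,2,3,4,5,6,8,9}  [accepting]
'b' @ 2: {1,2,3,4,7,8}  [accepting]
'a' @ 3: {1,2,3,4,5,6,8,9}  [accepting]
'a' @ 4: {1,2,3,4,5,6,8,9}  [accepting]
final: {1,2,3,4,5,6,8,9}; accept 1 in set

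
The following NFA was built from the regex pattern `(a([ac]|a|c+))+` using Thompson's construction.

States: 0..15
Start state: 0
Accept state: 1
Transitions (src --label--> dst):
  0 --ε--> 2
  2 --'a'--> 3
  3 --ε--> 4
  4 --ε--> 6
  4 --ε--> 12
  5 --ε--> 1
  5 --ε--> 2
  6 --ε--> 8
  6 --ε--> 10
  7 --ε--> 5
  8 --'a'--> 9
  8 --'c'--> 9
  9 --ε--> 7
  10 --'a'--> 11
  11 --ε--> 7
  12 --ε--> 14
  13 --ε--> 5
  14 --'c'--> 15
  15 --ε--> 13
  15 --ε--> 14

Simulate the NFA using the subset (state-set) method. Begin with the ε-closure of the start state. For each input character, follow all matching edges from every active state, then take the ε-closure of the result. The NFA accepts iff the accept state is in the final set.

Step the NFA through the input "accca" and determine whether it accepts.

Answer: REJECT

Derivation:
initial (ε-close {0}): {0,2}
'a' @ 1: {3,4,6,8,10,12,14}
'c' @ 2: {1,2,5,7,9,13,14,15}  [accepting]
'c' @ 3: {1,2,5,13,14,15}  [accepting]
'c' @ 4: {1,2,5,13,14,15}  [accepting]
'a' @ 5: {3,4,6,8,10,12,14}
end set {3,4,6,8,10,12,14} — state 1 not in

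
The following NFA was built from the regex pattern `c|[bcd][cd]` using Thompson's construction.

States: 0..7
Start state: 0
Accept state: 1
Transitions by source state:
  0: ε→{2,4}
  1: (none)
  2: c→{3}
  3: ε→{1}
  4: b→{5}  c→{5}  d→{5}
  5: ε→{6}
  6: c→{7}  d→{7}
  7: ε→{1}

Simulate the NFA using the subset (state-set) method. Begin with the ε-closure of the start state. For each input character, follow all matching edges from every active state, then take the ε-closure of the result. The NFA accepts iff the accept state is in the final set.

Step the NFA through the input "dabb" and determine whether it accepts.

Answer: REJECT

Derivation:
S₀ = ε-closure({0}) = {0,2,4}
'd' @ 1: {5,6}
'a' @ 2: {}  — no active states
rest 'bb' ignored (set empty)
end set {} — state 1 not in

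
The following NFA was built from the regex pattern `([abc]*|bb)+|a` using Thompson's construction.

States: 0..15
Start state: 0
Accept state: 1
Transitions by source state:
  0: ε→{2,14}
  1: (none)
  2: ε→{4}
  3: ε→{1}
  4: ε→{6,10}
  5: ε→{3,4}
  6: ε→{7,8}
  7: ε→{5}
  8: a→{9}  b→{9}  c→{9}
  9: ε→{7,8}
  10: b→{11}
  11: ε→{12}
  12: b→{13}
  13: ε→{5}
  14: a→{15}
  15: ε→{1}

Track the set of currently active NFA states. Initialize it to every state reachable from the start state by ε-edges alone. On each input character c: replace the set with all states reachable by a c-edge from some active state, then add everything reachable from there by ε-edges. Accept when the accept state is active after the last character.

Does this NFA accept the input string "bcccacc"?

start: ε-closure({0}) = {0,1,2,3,4,5,6,7,8,10,14}
'b' @ 1: {1,3,4,5,6,7,8,9,10,11,12}  (accept∈set)
'c' @ 2: {1,3,4,5,6,7,8,9,10}  (accept∈set)
'c' @ 3: {1,3,4,5,6,7,8,9,10}  (accept∈set)
'c' @ 4: {1,3,4,5,6,7,8,9,10}  (accept∈set)
'a' @ 5: {1,3,4,5,6,7,8,9,10}  (accept∈set)
'c' @ 6: {1,3,4,5,6,7,8,9,10}  (accept∈set)
'c' @ 7: {1,3,4,5,6,7,8,9,10}  (accept∈set)
final: {1,3,4,5,6,7,8,9,10}; accept 1 in set

Answer: ACCEPT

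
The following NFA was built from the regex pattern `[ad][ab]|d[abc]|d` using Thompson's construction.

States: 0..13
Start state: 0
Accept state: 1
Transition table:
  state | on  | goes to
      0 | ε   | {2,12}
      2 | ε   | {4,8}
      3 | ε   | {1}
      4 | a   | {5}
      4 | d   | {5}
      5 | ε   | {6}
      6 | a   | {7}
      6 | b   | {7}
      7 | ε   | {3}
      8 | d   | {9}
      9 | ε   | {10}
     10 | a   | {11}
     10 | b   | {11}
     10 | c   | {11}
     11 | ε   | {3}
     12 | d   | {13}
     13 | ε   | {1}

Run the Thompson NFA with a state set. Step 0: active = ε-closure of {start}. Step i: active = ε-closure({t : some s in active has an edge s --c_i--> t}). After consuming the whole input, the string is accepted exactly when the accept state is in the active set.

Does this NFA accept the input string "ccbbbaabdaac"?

initial (ε-close {0}): {0,2,4,8,12}
'c' @ 1: {}  — no active states
rest 'cbbbaabdaac' ignored (set empty)
final: {}; accept 1 not in set

Answer: REJECT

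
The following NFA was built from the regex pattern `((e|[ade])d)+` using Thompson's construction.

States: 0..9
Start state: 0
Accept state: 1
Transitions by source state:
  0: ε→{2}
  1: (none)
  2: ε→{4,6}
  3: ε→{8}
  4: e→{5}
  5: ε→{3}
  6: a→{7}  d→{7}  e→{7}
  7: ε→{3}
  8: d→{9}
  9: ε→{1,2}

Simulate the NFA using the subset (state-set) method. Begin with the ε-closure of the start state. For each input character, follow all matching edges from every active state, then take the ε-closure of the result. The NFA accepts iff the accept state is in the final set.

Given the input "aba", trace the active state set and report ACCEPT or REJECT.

Answer: REJECT

Trace:
start: ε-closure({0}) = {0,2,4,6}
'a' @ 1: {3,7,8}
'b' @ 2: {}  — state set empty
rest 'a' ignored (set empty)
end set {} — state 1 not in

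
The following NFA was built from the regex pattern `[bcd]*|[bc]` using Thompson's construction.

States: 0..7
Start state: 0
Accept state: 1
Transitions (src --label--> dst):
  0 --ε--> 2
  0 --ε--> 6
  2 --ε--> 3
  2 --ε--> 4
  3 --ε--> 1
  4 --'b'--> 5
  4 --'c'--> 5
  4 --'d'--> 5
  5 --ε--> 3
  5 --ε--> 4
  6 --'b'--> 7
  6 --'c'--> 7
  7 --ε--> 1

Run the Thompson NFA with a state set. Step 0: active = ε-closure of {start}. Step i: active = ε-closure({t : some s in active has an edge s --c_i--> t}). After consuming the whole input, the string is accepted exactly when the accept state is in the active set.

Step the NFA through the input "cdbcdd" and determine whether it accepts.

S₀ = ε-closure({0}) = {0,1,2,3,4,6}
'c' @ 1: {1,3,4,5,7}  (accept∈set)
'd' @ 2: {1,3,4,5}  (accept∈set)
'b' @ 3: {1,3,4,5}  (accept∈set)
'c' @ 4: {1,3,4,5}  (accept∈set)
'd' @ 5: {1,3,4,5}  (accept∈set)
'd' @ 6: {1,3,4,5}  (accept∈set)
final: {1,3,4,5}; accept 1 in set

Answer: ACCEPT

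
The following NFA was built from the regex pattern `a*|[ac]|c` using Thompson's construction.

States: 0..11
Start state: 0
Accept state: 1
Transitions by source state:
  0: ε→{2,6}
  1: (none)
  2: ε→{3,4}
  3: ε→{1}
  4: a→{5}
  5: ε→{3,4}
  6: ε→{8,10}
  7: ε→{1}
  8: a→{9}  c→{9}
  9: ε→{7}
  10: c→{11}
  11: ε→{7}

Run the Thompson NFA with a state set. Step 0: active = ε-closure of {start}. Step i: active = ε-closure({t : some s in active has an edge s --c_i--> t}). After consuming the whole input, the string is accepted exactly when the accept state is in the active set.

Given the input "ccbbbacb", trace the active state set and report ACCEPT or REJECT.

start: ε-closure({0}) = {0,1,2,3,4,6,8,10}
'c' @ 1: {1,7,9,11}  (accept∈set)
'c' @ 2: {}  — state set empty
rest 'bbbacb' ignored (set empty)
end set {} — state 1 not in

Answer: REJECT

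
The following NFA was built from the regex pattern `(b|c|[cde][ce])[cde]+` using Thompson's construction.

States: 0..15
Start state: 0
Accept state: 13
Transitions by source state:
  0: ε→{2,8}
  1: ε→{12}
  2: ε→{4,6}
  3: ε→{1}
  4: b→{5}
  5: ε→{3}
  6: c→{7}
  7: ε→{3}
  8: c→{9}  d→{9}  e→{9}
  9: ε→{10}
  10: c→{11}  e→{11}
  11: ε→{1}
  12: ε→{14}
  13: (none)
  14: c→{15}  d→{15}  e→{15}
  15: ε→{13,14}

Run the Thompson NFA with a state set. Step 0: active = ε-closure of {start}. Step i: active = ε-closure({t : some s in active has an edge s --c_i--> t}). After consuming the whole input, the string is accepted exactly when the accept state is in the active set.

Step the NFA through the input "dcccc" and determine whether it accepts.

Answer: ACCEPT

Trace:
S₀ = ε-closure({0}) = {0,2,4,6,8}
'd' @ 1: {9,10}
'c' @ 2: {1,11,12,14}
'c' @ 3: {13,14,15}  ✓accept
'c' @ 4: {13,14,15}  ✓accept
'c' @ 5: {13,14,15}  ✓accept
after full input: {13,14,15}  (accept=13 in)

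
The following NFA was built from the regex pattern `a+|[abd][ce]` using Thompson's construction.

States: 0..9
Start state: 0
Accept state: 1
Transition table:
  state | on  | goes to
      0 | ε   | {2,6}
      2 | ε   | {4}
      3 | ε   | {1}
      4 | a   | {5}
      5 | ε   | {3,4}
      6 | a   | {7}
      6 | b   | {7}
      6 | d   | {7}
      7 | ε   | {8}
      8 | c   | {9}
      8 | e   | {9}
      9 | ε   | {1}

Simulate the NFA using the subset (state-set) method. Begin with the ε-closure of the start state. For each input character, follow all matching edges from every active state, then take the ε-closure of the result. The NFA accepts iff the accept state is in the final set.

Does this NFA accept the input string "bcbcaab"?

Answer: REJECT

Steps:
initial (ε-close {0}): {0,2,4,6}
'b' @ 1: {7,8}
'c' @ 2: {1,9}  (accept∈set)
'b' @ 3: {}  — dead — no transitions
rest 'caab' ignored (set empty)
final: {}; accept 1 not in set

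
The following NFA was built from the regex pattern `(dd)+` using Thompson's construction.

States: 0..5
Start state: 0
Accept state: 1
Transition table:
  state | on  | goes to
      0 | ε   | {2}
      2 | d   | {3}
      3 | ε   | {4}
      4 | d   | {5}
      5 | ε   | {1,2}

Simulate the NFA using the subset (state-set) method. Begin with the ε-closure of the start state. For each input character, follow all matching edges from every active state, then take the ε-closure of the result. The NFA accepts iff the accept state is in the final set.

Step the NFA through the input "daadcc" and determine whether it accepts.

start: ε-closure({0}) = {0,2}
'd' @ 1: {3,4}
'a' @ 2: {}  — no active states
rest 'adcc' ignored (set empty)
after full input: {}  (accept=1 not in)

Answer: REJECT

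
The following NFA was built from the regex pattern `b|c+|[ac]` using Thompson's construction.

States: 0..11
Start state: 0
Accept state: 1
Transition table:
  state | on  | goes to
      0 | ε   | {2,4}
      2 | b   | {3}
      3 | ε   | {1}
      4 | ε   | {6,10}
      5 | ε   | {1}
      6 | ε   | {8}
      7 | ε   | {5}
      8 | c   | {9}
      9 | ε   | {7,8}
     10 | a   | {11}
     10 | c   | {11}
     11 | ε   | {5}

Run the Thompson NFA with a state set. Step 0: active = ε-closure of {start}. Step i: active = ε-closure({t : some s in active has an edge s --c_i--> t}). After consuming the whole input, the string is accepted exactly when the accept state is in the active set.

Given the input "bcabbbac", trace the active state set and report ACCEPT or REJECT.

S₀ = ε-closure({0}) = {0,2,4,6,8,10}
'b' @ 1: {1,3}  (accept∈set)
'c' @ 2: {}  — dead — no transitions
rest 'abbbac' ignored (set empty)
after full input: {}  (accept=1 not in)

Answer: REJECT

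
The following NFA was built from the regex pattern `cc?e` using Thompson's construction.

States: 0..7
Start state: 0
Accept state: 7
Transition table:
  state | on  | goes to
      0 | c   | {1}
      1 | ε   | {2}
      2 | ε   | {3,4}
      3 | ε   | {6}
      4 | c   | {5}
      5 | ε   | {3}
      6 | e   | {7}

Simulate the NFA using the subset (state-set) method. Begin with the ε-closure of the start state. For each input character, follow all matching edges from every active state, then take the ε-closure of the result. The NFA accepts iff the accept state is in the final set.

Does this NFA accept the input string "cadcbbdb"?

S₀ = ε-closure({0}) = {0}
'c' @ 1: {1,2,3,4,6}
'a' @ 2: {}  — state set empty
rest 'dcbbdb' ignored (set empty)
end set {} — state 7 not in

Answer: REJECT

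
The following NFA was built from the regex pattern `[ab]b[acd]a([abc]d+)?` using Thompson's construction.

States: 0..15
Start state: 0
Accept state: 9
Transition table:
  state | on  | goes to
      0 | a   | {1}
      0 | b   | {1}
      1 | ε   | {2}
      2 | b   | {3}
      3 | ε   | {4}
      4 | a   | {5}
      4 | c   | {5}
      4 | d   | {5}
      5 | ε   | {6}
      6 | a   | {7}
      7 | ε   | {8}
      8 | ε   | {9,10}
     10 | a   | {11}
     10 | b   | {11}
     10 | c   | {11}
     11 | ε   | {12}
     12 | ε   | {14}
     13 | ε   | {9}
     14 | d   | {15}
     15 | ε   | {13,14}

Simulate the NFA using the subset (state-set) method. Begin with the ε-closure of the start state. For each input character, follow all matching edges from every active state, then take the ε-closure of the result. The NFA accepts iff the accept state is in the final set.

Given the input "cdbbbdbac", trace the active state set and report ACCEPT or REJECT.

Answer: REJECT

Trace:
initial (ε-close {0}): {0}
'c' @ 1: {}  — state set empty
rest 'dbbbdbac' ignored (set empty)
end set {} — state 9 not in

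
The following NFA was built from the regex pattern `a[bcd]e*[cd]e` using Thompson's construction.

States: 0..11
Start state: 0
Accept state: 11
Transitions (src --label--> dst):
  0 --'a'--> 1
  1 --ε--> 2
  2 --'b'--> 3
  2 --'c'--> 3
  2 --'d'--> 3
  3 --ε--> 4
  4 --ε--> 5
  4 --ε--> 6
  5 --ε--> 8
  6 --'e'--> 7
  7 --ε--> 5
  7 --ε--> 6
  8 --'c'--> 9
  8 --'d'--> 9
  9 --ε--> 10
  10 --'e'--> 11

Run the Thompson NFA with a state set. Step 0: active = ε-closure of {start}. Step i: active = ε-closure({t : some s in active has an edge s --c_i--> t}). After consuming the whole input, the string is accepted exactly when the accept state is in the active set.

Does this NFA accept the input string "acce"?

initial (ε-close {0}): {0}
'a' @ 1: {1,2}
'c' @ 2: {3,4,5,6,8}
'c' @ 3: {9,10}
'e' @ 4: {11}  (accept∈set)
after full input: {11}  (accept=11 in)

Answer: ACCEPT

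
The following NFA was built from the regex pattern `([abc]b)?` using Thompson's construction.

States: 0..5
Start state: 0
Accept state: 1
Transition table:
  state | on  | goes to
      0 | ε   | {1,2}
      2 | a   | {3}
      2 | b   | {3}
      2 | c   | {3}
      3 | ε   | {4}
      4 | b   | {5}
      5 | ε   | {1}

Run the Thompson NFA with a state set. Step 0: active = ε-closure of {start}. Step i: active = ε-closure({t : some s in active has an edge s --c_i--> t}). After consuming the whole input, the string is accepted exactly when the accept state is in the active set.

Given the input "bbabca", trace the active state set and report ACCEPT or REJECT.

Answer: REJECT

Trace:
initial (ε-close {0}): {0,1,2}
'b' @ 1: {3,4}
'b' @ 2: {1,5}  (accept∈set)
'a' @ 3: {}  — dead — no transitions
rest 'bca' ignored (set empty)
after full input: {}  (accept=1 not in)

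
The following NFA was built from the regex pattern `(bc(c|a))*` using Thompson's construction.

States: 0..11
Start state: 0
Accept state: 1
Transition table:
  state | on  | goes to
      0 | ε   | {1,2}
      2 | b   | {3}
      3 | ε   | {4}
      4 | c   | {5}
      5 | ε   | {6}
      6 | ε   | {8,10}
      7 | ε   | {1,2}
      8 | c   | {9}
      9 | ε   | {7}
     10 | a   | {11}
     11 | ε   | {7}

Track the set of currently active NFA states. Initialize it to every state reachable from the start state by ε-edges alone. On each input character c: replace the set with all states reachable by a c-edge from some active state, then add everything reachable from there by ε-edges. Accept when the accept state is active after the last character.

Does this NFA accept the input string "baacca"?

Answer: REJECT

Steps:
start: ε-closure({0}) = {0,1,2}
'b' @ 1: {3,4}
'a' @ 2: {}  — dead — no transitions
rest 'acca' ignored (set empty)
final: {}; accept 1 not in set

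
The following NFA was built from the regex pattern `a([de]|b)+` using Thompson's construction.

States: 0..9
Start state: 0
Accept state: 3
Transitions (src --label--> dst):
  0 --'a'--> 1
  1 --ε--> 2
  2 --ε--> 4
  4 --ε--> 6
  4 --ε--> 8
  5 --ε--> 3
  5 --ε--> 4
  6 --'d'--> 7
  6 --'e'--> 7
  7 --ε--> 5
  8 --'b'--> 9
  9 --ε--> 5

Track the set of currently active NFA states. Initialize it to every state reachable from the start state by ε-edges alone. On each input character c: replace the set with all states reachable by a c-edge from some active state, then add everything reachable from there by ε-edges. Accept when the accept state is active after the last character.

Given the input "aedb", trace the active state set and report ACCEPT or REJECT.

initial (ε-close {0}): {0}
'a' @ 1: {1,2,4,6,8}
'e' @ 2: {3,4,5,6,7,8}  (accept∈set)
'd' @ 3: {3,4,5,6,7,8}  (accept∈set)
'b' @ 4: {3,4,5,6,8,9}  (accept∈set)
after full input: {3,4,5,6,8,9}  (accept=3 in)

Answer: ACCEPT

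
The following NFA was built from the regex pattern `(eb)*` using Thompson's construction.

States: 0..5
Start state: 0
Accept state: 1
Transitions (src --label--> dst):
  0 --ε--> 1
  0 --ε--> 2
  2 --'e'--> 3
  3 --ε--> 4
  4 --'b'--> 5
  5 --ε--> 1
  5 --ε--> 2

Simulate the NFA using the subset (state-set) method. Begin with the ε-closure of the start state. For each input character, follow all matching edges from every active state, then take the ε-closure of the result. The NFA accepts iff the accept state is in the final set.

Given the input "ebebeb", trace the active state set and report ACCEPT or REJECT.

S₀ = ε-closure({0}) = {0,1,2}
'e' @ 1: {3,4}
'b' @ 2: {1,2,5}  (accept∈set)
'e' @ 3: {3,4}
'b' @ 4: {1,2,5}  (accept∈set)
'e' @ 5: {3,4}
'b' @ 6: {1,2,5}  (accept∈set)
final: {1,2,5}; accept 1 in set

Answer: ACCEPT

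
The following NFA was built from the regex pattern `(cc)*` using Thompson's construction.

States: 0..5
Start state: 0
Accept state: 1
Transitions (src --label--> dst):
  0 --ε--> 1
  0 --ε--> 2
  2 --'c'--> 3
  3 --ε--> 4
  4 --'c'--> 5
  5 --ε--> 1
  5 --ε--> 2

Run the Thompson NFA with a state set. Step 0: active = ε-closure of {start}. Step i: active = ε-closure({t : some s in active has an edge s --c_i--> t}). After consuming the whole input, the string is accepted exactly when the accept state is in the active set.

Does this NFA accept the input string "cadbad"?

Answer: REJECT

Steps:
initial (ε-close {0}): {0,1,2}
'c' @ 1: {3,4}
'a' @ 2: {}  — dead — no transitions
rest 'dbad' ignored (set empty)
end set {} — state 1 not in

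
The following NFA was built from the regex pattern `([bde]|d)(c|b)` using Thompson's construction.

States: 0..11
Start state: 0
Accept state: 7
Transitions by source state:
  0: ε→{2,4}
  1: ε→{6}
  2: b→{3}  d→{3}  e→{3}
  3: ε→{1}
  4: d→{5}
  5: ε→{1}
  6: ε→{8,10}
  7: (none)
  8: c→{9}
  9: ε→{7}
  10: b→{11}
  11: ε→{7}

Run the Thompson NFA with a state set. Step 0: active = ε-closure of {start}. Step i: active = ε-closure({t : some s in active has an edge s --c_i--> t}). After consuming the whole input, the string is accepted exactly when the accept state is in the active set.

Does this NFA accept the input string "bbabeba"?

Answer: REJECT

Steps:
start: ε-closure({0}) = {0,2,4}
'b' @ 1: {1,3,6,8,10}
'b' @ 2: {7,11}  (accept∈set)
'a' @ 3: {}  — state set empty
rest 'beba' ignored (set empty)
after full input: {}  (accept=7 not in)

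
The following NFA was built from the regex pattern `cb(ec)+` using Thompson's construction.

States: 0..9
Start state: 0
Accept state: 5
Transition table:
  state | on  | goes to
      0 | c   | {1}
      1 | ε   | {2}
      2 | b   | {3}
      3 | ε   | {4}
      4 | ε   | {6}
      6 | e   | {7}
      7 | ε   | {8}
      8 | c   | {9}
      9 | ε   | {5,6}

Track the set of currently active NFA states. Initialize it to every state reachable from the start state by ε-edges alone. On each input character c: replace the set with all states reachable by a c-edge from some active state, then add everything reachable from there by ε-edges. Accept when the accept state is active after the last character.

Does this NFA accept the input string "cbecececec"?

initial (ε-close {0}): {0}
'c' @ 1: {1,2}
'b' @ 2: {3,4,6}
'e' @ 3: {7,8}
'c' @ 4: {5,6,9}  (accept∈set)
'e' @ 5: {7,8}
'c' @ 6: {5,6,9}  (accept∈set)
'e' @ 7: {7,8}
'c' @ 8: {5,6,9}  (accept∈set)
'e' @ 9: {7,8}
'c' @ 10: {5,6,9}  (accept∈set)
final: {5,6,9}; accept 5 in set

Answer: ACCEPT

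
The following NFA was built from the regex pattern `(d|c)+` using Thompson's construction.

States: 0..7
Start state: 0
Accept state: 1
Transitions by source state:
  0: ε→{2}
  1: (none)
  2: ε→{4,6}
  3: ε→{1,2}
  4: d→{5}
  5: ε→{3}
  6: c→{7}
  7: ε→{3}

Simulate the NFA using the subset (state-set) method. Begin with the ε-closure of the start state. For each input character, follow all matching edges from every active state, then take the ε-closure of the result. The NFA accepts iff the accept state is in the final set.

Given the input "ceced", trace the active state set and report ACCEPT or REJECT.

Answer: REJECT

Trace:
start: ε-closure({0}) = {0,2,4,6}
'c' @ 1: {1,2,3,4,6,7}  ✓accept
'e' @ 2: {}  — no active states
rest 'ced' ignored (set empty)
final: {}; accept 1 not in set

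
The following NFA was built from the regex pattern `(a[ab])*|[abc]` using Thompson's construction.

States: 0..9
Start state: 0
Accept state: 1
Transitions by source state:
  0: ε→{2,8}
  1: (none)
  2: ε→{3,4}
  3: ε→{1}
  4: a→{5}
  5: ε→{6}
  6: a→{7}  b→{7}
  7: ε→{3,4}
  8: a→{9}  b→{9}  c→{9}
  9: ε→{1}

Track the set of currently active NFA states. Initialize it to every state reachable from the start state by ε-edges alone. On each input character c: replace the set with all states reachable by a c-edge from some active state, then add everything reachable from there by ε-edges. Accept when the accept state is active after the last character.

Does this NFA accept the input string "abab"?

S₀ = ε-closure({0}) = {0,1,2,3,4,8}
'a' @ 1: {1,5,6,9}  ✓accept
'b' @ 2: {1,3,4,7}  ✓accept
'a' @ 3: {5,6}
'b' @ 4: {1,3,4,7}  ✓accept
after full input: {1,3,4,7}  (accept=1 in)

Answer: ACCEPT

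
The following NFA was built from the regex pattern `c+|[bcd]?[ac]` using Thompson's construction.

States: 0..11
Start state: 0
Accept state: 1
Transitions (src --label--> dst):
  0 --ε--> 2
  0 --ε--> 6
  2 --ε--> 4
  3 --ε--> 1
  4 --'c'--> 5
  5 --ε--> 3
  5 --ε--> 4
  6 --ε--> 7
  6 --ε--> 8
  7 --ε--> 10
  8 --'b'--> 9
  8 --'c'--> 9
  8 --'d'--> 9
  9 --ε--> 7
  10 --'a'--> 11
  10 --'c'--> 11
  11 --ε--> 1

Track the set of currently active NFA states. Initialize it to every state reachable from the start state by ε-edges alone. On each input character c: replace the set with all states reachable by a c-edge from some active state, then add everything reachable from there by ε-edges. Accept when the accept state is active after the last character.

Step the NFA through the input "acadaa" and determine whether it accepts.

S₀ = ε-closure({0}) = {0,2,4,6,7,8,10}
'a' @ 1: {1,11}  (accept∈set)
'c' @ 2: {}  — no active states
rest 'adaa' ignored (set empty)
end set {} — state 1 not in

Answer: REJECT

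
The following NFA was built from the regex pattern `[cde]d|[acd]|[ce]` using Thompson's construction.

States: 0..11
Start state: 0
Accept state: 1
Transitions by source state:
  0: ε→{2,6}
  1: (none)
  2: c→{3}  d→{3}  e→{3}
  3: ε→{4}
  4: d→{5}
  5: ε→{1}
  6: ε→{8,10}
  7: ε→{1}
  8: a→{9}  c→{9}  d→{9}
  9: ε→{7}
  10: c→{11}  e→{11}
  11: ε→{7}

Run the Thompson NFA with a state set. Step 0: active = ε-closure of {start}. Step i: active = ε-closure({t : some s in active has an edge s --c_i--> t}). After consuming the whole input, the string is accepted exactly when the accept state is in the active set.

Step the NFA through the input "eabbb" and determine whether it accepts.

start: ε-closure({0}) = {0,2,6,8,10}
'e' @ 1: {1,3,4,7,11}  (accept∈set)
'a' @ 2: {}  — no active states
rest 'bbb' ignored (set empty)
final: {}; accept 1 not in set

Answer: REJECT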